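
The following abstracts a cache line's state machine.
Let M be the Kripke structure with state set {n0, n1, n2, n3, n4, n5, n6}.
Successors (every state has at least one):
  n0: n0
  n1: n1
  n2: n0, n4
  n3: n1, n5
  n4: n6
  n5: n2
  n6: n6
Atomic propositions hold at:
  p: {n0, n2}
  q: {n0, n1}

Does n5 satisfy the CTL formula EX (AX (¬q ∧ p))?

No

Sat(¬q) = {n2, n3, n4, n5, n6}
Sat(¬q ∧ p) = {n2}
Sat(AX (¬q ∧ p)) = {s : every successor in {n2}} = {n5}
Sat(EX (AX (¬q ∧ p))) = {s : some successor in {n5}} = {n3}
n5 ∉ Sat(EX (AX (¬q ∧ p))) = {n3}, so the formula does not hold at n5.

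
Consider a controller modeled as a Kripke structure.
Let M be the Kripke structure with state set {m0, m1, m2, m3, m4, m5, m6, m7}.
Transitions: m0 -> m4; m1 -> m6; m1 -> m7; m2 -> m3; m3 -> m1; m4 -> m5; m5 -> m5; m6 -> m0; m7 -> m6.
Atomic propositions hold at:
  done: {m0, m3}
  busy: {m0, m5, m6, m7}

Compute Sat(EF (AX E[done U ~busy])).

Sat(~busy) = {m1, m2, m3, m4}
E[done U ~busy]: least fixpoint, start Z0 = Sat(~busy) = {m1, m2, m3, m4}, add states in Sat(done) with some successor in Z. Z1 = {m0, m1, m2, m3, m4}; fixed.
Sat(E[done U ~busy]) = {m0, m1, m2, m3, m4}
Sat(AX E[done U ~busy]) = {s : every successor in {m0, m1, m2, m3, m4}} = {m0, m2, m3, m6}
EF (AX E[done U ~busy]): least fixpoint, start Z0 = {m0, m2, m3, m6}, add states with some successor in Z. Z1 = {m0, m1, m2, m3, m6, m7}; fixed.
Sat(EF (AX E[done U ~busy])) = {m0, m1, m2, m3, m6, m7}

{m0, m1, m2, m3, m6, m7}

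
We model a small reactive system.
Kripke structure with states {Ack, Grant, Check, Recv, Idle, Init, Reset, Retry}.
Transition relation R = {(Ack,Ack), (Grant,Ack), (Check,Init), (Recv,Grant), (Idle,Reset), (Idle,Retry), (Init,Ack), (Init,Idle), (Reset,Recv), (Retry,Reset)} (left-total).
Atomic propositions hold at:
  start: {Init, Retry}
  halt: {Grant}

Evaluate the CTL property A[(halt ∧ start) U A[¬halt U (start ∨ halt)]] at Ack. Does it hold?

No

Sat(halt ∧ start) = ∅
Sat(¬halt) = {Ack, Check, Recv, Idle, Init, Reset, Retry}
Sat(start ∨ halt) = {Grant, Init, Retry}
A[¬halt U (start ∨ halt)]: least fixpoint, start Z0 = Sat((start ∨ halt)) = {Grant, Init, Retry}, add states in Sat(¬halt) with every successor in Z. Z1 = {Grant, Check, Recv, Init, Retry}; Z2 = {Grant, Check, Recv, Init, Reset, Retry}; Z3 = {Grant, Check, Recv, Idle, Init, Reset, Retry}; fixed.
Sat(A[¬halt U (start ∨ halt)]) = {Grant, Check, Recv, Idle, Init, Reset, Retry}
A[(halt ∧ start) U A[¬halt U (start ∨ halt)]]: least fixpoint, start Z0 = Sat(A[¬halt U (start ∨ halt)]) = {Grant, Check, Recv, Idle, Init, Reset, Retry}, add states in Sat(halt ∧ start) with every successor in Z. Already a fixed point.
Sat(A[(halt ∧ start) U A[¬halt U (start ∨ halt)]]) = {Grant, Check, Recv, Idle, Init, Reset, Retry}
Ack ∉ Sat(A[(halt ∧ start) U A[¬halt U (start ∨ halt)]]) = {Grant, Check, Recv, Idle, Init, Reset, Retry}, so the formula does not hold at Ack.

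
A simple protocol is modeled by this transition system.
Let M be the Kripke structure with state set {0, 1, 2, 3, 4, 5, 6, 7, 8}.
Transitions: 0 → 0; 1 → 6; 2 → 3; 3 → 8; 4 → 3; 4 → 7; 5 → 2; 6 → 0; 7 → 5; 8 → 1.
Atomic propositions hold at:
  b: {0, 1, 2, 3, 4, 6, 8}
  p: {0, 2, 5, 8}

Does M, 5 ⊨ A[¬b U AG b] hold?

Yes

Sat(¬b) = {5, 7}
AG b: greatest fixpoint, start Z0 = {0, 1, 2, 3, 4, 6, 8}, keep only states in Sat with every successor in Z. Z1 = {0, 1, 2, 3, 6, 8}; fixed.
Sat(AG b) = {0, 1, 2, 3, 6, 8}
A[¬b U AG b]: least fixpoint, start Z0 = Sat(AG b) = {0, 1, 2, 3, 6, 8}, add states in Sat(¬b) with every successor in Z. Z1 = {0, 1, 2, 3, 5, 6, 8}; Z2 = {0, 1, 2, 3, 5, 6, 7, 8}; fixed.
Sat(A[¬b U AG b]) = {0, 1, 2, 3, 5, 6, 7, 8}
5 ∈ Sat(A[¬b U AG b]) = {0, 1, 2, 3, 5, 6, 7, 8}, so the formula holds at 5.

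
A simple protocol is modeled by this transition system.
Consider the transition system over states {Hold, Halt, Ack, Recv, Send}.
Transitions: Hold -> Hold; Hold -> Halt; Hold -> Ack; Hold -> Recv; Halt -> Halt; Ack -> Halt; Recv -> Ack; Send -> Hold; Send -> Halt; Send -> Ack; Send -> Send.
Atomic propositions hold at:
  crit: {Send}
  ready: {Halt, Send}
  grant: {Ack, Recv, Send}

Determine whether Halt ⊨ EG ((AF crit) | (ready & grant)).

No

AF crit: least fixpoint, start Z0 = {Send}, add states with every successor in Z. Already a fixed point.
Sat(AF crit) = {Send}
Sat(ready & grant) = {Send}
Sat((AF crit) | (ready & grant)) = {Send}
EG ((AF crit) | (ready & grant)): greatest fixpoint, start Z0 = {Send}, keep only states in Sat with some successor in Z. Already a fixed point.
Sat(EG ((AF crit) | (ready & grant))) = {Send}
Halt ∉ Sat(EG ((AF crit) | (ready & grant))) = {Send}, so the formula does not hold at Halt.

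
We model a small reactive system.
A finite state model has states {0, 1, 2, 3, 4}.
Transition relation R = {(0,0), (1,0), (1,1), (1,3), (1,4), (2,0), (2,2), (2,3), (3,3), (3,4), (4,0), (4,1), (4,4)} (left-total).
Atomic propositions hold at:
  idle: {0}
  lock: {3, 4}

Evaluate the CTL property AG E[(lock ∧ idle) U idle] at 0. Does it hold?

Sat(lock ∧ idle) = ∅
E[(lock ∧ idle) U idle]: least fixpoint, start Z0 = Sat(idle) = {0}, add states in Sat(lock ∧ idle) with some successor in Z. Already a fixed point.
Sat(E[(lock ∧ idle) U idle]) = {0}
AG E[(lock ∧ idle) U idle]: greatest fixpoint, start Z0 = {0}, keep only states in Sat with every successor in Z. Already a fixed point.
Sat(AG E[(lock ∧ idle) U idle]) = {0}
0 ∈ Sat(AG E[(lock ∧ idle) U idle]) = {0}, so the formula holds at 0.

Yes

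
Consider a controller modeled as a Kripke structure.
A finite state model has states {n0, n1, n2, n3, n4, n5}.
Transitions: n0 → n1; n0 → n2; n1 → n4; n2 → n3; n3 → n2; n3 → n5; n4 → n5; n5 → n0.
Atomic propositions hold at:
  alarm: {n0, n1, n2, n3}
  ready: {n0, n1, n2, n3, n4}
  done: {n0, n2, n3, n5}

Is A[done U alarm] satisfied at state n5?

A[done U alarm]: least fixpoint, start Z0 = Sat(alarm) = {n0, n1, n2, n3}, add states in Sat(done) with every successor in Z. Z1 = {n0, n1, n2, n3, n5}; fixed.
Sat(A[done U alarm]) = {n0, n1, n2, n3, n5}
n5 ∈ Sat(A[done U alarm]) = {n0, n1, n2, n3, n5}, so the formula holds at n5.

Yes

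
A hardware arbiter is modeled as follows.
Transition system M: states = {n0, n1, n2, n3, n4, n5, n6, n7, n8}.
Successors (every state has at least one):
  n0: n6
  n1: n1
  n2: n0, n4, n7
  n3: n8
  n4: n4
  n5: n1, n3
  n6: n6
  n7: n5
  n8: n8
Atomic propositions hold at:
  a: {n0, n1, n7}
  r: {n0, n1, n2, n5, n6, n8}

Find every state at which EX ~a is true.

Sat(~a) = {n2, n3, n4, n5, n6, n8}
Sat(EX ~a) = {s : some successor in {n2, n3, n4, n5, n6, n8}} = {n0, n2, n3, n4, n5, n6, n7, n8}

{n0, n2, n3, n4, n5, n6, n7, n8}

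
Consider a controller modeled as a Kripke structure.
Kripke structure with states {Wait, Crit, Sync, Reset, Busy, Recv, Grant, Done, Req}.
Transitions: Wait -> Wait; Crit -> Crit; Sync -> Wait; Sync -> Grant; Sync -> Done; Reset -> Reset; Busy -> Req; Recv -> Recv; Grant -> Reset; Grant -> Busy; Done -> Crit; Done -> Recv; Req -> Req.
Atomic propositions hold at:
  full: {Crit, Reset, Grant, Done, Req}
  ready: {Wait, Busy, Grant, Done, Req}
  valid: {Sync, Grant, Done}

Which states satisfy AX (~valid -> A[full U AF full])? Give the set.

{Crit, Reset, Busy, Grant, Req}

Sat(~valid) = {Wait, Crit, Reset, Busy, Recv, Req}
AF full: least fixpoint, start Z0 = {Crit, Reset, Grant, Done, Req}, add states with every successor in Z. Z1 = {Crit, Reset, Busy, Grant, Done, Req}; fixed.
Sat(AF full) = {Crit, Reset, Busy, Grant, Done, Req}
A[full U AF full]: least fixpoint, start Z0 = Sat(AF full) = {Crit, Reset, Busy, Grant, Done, Req}, add states in Sat(full) with every successor in Z. Already a fixed point.
Sat(A[full U AF full]) = {Crit, Reset, Busy, Grant, Done, Req}
Sat(~valid -> A[full U AF full]) = {Crit, Sync, Reset, Busy, Grant, Done, Req}
Sat(AX (~valid -> A[full U AF full])) = {s : every successor in {Crit, Sync, Reset, Busy, Grant, Done, Req}} = {Crit, Reset, Busy, Grant, Req}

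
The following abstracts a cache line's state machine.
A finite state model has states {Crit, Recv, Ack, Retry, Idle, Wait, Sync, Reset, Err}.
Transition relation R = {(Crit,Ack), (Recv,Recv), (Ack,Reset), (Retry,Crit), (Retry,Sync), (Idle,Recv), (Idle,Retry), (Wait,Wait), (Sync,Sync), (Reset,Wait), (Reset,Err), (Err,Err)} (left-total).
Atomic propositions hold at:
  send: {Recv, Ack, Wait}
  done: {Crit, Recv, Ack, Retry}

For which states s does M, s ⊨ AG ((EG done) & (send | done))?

EG done: greatest fixpoint, start Z0 = {Crit, Recv, Ack, Retry}, keep only states in Sat with some successor in Z. Z1 = {Crit, Recv, Retry}; Z2 = {Recv, Retry}; Z3 = {Recv}; fixed.
Sat(EG done) = {Recv}
Sat(send | done) = {Crit, Recv, Ack, Retry, Wait}
Sat((EG done) & (send | done)) = {Recv}
AG ((EG done) & (send | done)): greatest fixpoint, start Z0 = {Recv}, keep only states in Sat with every successor in Z. Already a fixed point.
Sat(AG ((EG done) & (send | done))) = {Recv}

{Recv}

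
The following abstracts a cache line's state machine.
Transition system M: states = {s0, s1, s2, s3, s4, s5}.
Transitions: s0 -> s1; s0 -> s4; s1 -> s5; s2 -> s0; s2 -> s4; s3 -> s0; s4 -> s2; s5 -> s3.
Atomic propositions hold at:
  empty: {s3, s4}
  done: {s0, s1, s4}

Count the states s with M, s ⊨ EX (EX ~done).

Sat(~done) = {s2, s3, s5}
Sat(EX ~done) = {s : some successor in {s2, s3, s5}} = {s1, s4, s5}
Sat(EX (EX ~done)) = {s : some successor in {s1, s4, s5}} = {s0, s1, s2}
|Sat(EX (EX ~done))| = |{s0, s1, s2}| = 3.

3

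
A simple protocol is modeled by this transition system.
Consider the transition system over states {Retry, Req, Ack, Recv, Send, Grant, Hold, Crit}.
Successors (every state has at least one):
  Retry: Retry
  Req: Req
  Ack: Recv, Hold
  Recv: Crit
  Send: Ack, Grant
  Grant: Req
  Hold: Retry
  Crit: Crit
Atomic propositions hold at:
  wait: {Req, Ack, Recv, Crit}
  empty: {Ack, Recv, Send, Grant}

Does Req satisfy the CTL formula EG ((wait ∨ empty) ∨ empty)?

Sat(wait ∨ empty) = {Req, Ack, Recv, Send, Grant, Crit}
Sat((wait ∨ empty) ∨ empty) = {Req, Ack, Recv, Send, Grant, Crit}
EG ((wait ∨ empty) ∨ empty): greatest fixpoint, start Z0 = {Req, Ack, Recv, Send, Grant, Crit}, keep only states in Sat with some successor in Z. Already a fixed point.
Sat(EG ((wait ∨ empty) ∨ empty)) = {Req, Ack, Recv, Send, Grant, Crit}
Req ∈ Sat(EG ((wait ∨ empty) ∨ empty)) = {Req, Ack, Recv, Send, Grant, Crit}, so the formula holds at Req.

Yes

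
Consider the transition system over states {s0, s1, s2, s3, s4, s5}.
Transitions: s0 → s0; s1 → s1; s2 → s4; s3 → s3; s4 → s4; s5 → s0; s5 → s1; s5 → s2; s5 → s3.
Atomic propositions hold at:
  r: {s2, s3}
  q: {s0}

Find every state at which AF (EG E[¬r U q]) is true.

{s0, s5}

Sat(¬r) = {s0, s1, s4, s5}
E[¬r U q]: least fixpoint, start Z0 = Sat(q) = {s0}, add states in Sat(¬r) with some successor in Z. Z1 = {s0, s5}; fixed.
Sat(E[¬r U q]) = {s0, s5}
EG E[¬r U q]: greatest fixpoint, start Z0 = {s0, s5}, keep only states in Sat with some successor in Z. Already a fixed point.
Sat(EG E[¬r U q]) = {s0, s5}
AF (EG E[¬r U q]): least fixpoint, start Z0 = {s0, s5}, add states with every successor in Z. Already a fixed point.
Sat(AF (EG E[¬r U q])) = {s0, s5}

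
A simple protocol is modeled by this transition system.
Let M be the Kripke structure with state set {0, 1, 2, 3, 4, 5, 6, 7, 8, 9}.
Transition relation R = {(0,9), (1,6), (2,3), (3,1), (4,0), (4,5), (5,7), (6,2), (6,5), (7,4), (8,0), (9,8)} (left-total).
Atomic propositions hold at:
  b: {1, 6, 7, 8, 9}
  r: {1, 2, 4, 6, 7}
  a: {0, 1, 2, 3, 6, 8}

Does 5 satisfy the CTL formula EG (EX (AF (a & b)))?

No

Sat(a & b) = {1, 6, 8}
AF (a & b): least fixpoint, start Z0 = {1, 6, 8}, add states with every successor in Z. Z1 = {1, 3, 6, 8, 9}; Z2 = {0, 1, 2, 3, 6, 8, 9}; fixed.
Sat(AF (a & b)) = {0, 1, 2, 3, 6, 8, 9}
Sat(EX (AF (a & b))) = {s : some successor in {0, 1, 2, 3, 6, 8, 9}} = {0, 1, 2, 3, 4, 6, 8, 9}
EG (EX (AF (a & b))): greatest fixpoint, start Z0 = {0, 1, 2, 3, 4, 6, 8, 9}, keep only states in Sat with some successor in Z. Already a fixed point.
Sat(EG (EX (AF (a & b)))) = {0, 1, 2, 3, 4, 6, 8, 9}
5 ∉ Sat(EG (EX (AF (a & b)))) = {0, 1, 2, 3, 4, 6, 8, 9}, so the formula does not hold at 5.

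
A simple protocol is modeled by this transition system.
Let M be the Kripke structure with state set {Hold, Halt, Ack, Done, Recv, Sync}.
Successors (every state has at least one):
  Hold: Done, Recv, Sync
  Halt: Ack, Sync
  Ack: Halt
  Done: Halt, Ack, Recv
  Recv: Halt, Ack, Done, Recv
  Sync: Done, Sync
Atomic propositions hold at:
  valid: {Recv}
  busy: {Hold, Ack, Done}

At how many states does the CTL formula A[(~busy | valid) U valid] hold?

Sat(~busy) = {Halt, Recv, Sync}
Sat(~busy | valid) = {Halt, Recv, Sync}
A[(~busy | valid) U valid]: least fixpoint, start Z0 = Sat(valid) = {Recv}, add states in Sat(~busy | valid) with every successor in Z. Already a fixed point.
Sat(A[(~busy | valid) U valid]) = {Recv}
|Sat(A[(~busy | valid) U valid])| = |{Recv}| = 1.

1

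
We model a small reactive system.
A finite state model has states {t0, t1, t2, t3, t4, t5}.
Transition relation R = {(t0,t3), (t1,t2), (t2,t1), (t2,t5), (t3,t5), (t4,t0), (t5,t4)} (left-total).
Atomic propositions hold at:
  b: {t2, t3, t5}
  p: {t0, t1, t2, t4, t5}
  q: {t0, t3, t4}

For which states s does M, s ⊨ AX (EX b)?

{t0, t1, t4}

Sat(EX b) = {s : some successor in {t2, t3, t5}} = {t0, t1, t2, t3}
Sat(AX (EX b)) = {s : every successor in {t0, t1, t2, t3}} = {t0, t1, t4}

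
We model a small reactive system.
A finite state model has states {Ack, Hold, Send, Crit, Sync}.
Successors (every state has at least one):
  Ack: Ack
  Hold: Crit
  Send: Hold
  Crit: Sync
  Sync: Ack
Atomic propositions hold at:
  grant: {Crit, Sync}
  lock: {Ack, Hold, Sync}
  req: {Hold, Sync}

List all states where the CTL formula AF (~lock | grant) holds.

Sat(~lock) = {Send, Crit}
Sat(~lock | grant) = {Send, Crit, Sync}
AF (~lock | grant): least fixpoint, start Z0 = {Send, Crit, Sync}, add states with every successor in Z. Z1 = {Hold, Send, Crit, Sync}; fixed.
Sat(AF (~lock | grant)) = {Hold, Send, Crit, Sync}

{Hold, Send, Crit, Sync}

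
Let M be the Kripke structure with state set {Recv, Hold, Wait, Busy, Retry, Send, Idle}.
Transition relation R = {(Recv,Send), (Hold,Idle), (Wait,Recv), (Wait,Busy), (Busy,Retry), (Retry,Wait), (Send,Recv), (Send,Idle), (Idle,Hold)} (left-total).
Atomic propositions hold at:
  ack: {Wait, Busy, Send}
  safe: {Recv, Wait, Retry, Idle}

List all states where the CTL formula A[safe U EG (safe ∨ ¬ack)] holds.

Sat(¬ack) = {Recv, Hold, Retry, Idle}
Sat(safe ∨ ¬ack) = {Recv, Hold, Wait, Retry, Idle}
EG (safe ∨ ¬ack): greatest fixpoint, start Z0 = {Recv, Hold, Wait, Retry, Idle}, keep only states in Sat with some successor in Z. Z1 = {Hold, Wait, Retry, Idle}; Z2 = {Hold, Retry, Idle}; Z3 = {Hold, Idle}; fixed.
Sat(EG (safe ∨ ¬ack)) = {Hold, Idle}
A[safe U EG (safe ∨ ¬ack)]: least fixpoint, start Z0 = Sat(EG (safe ∨ ¬ack)) = {Hold, Idle}, add states in Sat(safe) with every successor in Z. Already a fixed point.
Sat(A[safe U EG (safe ∨ ¬ack)]) = {Hold, Idle}

{Hold, Idle}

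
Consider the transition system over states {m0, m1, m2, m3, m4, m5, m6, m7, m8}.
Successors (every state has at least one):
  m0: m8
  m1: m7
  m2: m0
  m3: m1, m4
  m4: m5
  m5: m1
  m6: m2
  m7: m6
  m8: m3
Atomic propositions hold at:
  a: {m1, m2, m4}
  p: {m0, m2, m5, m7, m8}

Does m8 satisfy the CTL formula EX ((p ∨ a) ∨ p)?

Sat(p ∨ a) = {m0, m1, m2, m4, m5, m7, m8}
Sat((p ∨ a) ∨ p) = {m0, m1, m2, m4, m5, m7, m8}
Sat(EX ((p ∨ a) ∨ p)) = {s : some successor in {m0, m1, m2, m4, m5, m7, m8}} = {m0, m1, m2, m3, m4, m5, m6}
m8 ∉ Sat(EX ((p ∨ a) ∨ p)) = {m0, m1, m2, m3, m4, m5, m6}, so the formula does not hold at m8.

No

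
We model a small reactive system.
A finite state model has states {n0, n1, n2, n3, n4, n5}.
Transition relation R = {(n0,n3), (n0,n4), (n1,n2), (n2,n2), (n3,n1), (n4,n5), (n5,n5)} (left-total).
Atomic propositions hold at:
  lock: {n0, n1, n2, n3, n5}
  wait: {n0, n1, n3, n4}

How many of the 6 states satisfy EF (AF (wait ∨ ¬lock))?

4

Sat(¬lock) = {n4}
Sat(wait ∨ ¬lock) = {n0, n1, n3, n4}
AF (wait ∨ ¬lock): least fixpoint, start Z0 = {n0, n1, n3, n4}, add states with every successor in Z. Already a fixed point.
Sat(AF (wait ∨ ¬lock)) = {n0, n1, n3, n4}
EF (AF (wait ∨ ¬lock)): least fixpoint, start Z0 = {n0, n1, n3, n4}, add states with some successor in Z. Already a fixed point.
Sat(EF (AF (wait ∨ ¬lock))) = {n0, n1, n3, n4}
|Sat(EF (AF (wait ∨ ¬lock)))| = |{n0, n1, n3, n4}| = 4.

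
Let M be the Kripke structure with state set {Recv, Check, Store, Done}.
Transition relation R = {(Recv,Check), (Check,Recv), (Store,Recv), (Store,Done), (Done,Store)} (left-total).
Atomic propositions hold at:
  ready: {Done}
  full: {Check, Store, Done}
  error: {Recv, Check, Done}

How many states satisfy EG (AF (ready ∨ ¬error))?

Sat(¬error) = {Store}
Sat(ready ∨ ¬error) = {Store, Done}
AF (ready ∨ ¬error): least fixpoint, start Z0 = {Store, Done}, add states with every successor in Z. Already a fixed point.
Sat(AF (ready ∨ ¬error)) = {Store, Done}
EG (AF (ready ∨ ¬error)): greatest fixpoint, start Z0 = {Store, Done}, keep only states in Sat with some successor in Z. Already a fixed point.
Sat(EG (AF (ready ∨ ¬error))) = {Store, Done}
|Sat(EG (AF (ready ∨ ¬error)))| = |{Store, Done}| = 2.

2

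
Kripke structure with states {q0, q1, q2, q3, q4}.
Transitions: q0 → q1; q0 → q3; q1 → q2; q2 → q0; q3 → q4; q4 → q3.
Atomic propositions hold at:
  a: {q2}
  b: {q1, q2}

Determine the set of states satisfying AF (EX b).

{q0, q1, q2}

Sat(EX b) = {s : some successor in {q1, q2}} = {q0, q1}
AF (EX b): least fixpoint, start Z0 = {q0, q1}, add states with every successor in Z. Z1 = {q0, q1, q2}; fixed.
Sat(AF (EX b)) = {q0, q1, q2}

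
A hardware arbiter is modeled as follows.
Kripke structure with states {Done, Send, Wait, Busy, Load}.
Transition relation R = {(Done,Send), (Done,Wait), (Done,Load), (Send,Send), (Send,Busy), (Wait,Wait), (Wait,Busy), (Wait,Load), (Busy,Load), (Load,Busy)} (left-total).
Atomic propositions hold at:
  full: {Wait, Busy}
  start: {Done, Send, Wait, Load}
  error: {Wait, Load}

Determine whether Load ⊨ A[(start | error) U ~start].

Sat(start | error) = {Done, Send, Wait, Load}
Sat(~start) = {Busy}
A[(start | error) U ~start]: least fixpoint, start Z0 = Sat(~start) = {Busy}, add states in Sat(start | error) with every successor in Z. Z1 = {Busy, Load}; fixed.
Sat(A[(start | error) U ~start]) = {Busy, Load}
Load ∈ Sat(A[(start | error) U ~start]) = {Busy, Load}, so the formula holds at Load.

Yes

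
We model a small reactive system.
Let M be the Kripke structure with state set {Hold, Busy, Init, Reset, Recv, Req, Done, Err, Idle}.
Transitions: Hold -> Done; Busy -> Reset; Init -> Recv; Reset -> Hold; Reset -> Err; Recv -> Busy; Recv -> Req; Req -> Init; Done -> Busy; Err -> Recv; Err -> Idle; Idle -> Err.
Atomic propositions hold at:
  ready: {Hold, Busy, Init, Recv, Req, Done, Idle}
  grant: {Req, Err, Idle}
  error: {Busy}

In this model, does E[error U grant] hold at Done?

E[error U grant]: least fixpoint, start Z0 = Sat(grant) = {Req, Err, Idle}, add states in Sat(error) with some successor in Z. Already a fixed point.
Sat(E[error U grant]) = {Req, Err, Idle}
Done ∉ Sat(E[error U grant]) = {Req, Err, Idle}, so the formula does not hold at Done.

No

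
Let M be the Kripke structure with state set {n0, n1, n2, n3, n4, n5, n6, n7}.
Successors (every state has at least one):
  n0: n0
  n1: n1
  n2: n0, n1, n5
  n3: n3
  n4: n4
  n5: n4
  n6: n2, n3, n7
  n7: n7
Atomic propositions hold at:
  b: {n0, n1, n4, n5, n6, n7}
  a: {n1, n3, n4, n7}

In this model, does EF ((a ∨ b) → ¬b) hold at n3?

Sat(a ∨ b) = {n0, n1, n3, n4, n5, n6, n7}
Sat(¬b) = {n2, n3}
Sat((a ∨ b) → ¬b) = {n2, n3}
EF ((a ∨ b) → ¬b): least fixpoint, start Z0 = {n2, n3}, add states with some successor in Z. Z1 = {n2, n3, n6}; fixed.
Sat(EF ((a ∨ b) → ¬b)) = {n2, n3, n6}
n3 ∈ Sat(EF ((a ∨ b) → ¬b)) = {n2, n3, n6}, so the formula holds at n3.

Yes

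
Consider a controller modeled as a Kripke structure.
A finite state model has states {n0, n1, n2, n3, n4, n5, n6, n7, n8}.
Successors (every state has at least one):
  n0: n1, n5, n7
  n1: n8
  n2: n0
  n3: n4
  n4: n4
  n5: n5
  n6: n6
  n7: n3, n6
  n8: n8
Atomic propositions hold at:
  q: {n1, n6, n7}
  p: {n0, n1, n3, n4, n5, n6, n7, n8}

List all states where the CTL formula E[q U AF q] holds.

AF q: least fixpoint, start Z0 = {n1, n6, n7}, add states with every successor in Z. Already a fixed point.
Sat(AF q) = {n1, n6, n7}
E[q U AF q]: least fixpoint, start Z0 = Sat(AF q) = {n1, n6, n7}, add states in Sat(q) with some successor in Z. Already a fixed point.
Sat(E[q U AF q]) = {n1, n6, n7}

{n1, n6, n7}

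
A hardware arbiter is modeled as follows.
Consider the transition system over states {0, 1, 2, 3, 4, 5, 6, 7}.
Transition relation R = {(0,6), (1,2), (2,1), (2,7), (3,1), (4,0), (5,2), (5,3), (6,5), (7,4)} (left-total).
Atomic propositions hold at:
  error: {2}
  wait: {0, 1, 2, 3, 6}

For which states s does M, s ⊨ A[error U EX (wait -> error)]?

{1, 2, 5, 6, 7}

Sat(wait -> error) = {2, 4, 5, 7}
Sat(EX (wait -> error)) = {s : some successor in {2, 4, 5, 7}} = {1, 2, 5, 6, 7}
A[error U EX (wait -> error)]: least fixpoint, start Z0 = Sat(EX (wait -> error)) = {1, 2, 5, 6, 7}, add states in Sat(error) with every successor in Z. Already a fixed point.
Sat(A[error U EX (wait -> error)]) = {1, 2, 5, 6, 7}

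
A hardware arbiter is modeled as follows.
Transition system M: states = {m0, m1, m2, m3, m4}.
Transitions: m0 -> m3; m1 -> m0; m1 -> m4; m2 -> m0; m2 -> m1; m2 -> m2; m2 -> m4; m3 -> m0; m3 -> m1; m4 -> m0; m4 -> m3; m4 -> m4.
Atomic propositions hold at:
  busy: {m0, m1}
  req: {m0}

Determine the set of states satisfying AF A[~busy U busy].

{m0, m1, m3}

Sat(~busy) = {m2, m3, m4}
A[~busy U busy]: least fixpoint, start Z0 = Sat(busy) = {m0, m1}, add states in Sat(~busy) with every successor in Z. Z1 = {m0, m1, m3}; fixed.
Sat(A[~busy U busy]) = {m0, m1, m3}
AF A[~busy U busy]: least fixpoint, start Z0 = {m0, m1, m3}, add states with every successor in Z. Already a fixed point.
Sat(AF A[~busy U busy]) = {m0, m1, m3}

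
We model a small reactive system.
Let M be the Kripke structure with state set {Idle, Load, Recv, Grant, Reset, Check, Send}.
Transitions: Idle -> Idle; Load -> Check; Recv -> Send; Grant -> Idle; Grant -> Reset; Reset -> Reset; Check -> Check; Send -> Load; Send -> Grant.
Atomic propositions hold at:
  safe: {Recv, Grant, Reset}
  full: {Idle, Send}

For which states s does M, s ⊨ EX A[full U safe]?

A[full U safe]: least fixpoint, start Z0 = Sat(safe) = {Recv, Grant, Reset}, add states in Sat(full) with every successor in Z. Already a fixed point.
Sat(A[full U safe]) = {Recv, Grant, Reset}
Sat(EX A[full U safe]) = {s : some successor in {Recv, Grant, Reset}} = {Grant, Reset, Send}

{Grant, Reset, Send}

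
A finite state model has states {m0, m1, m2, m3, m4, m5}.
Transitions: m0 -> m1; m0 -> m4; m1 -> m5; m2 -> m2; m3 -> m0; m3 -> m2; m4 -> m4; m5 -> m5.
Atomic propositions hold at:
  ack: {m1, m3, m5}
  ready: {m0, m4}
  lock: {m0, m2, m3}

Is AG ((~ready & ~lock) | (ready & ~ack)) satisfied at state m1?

Yes

Sat(~ready) = {m1, m2, m3, m5}
Sat(~lock) = {m1, m4, m5}
Sat(~ready & ~lock) = {m1, m5}
Sat(~ack) = {m0, m2, m4}
Sat(ready & ~ack) = {m0, m4}
Sat((~ready & ~lock) | (ready & ~ack)) = {m0, m1, m4, m5}
AG ((~ready & ~lock) | (ready & ~ack)): greatest fixpoint, start Z0 = {m0, m1, m4, m5}, keep only states in Sat with every successor in Z. Already a fixed point.
Sat(AG ((~ready & ~lock) | (ready & ~ack))) = {m0, m1, m4, m5}
m1 ∈ Sat(AG ((~ready & ~lock) | (ready & ~ack))) = {m0, m1, m4, m5}, so the formula holds at m1.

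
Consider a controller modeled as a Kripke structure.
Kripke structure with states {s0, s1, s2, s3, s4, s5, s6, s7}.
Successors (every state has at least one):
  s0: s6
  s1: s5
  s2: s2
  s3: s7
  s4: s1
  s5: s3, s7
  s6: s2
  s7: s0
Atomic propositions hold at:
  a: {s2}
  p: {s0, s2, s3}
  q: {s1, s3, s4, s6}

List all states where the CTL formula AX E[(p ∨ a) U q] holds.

Sat(p ∨ a) = {s0, s2, s3}
E[(p ∨ a) U q]: least fixpoint, start Z0 = Sat(q) = {s1, s3, s4, s6}, add states in Sat(p ∨ a) with some successor in Z. Z1 = {s0, s1, s3, s4, s6}; fixed.
Sat(E[(p ∨ a) U q]) = {s0, s1, s3, s4, s6}
Sat(AX E[(p ∨ a) U q]) = {s : every successor in {s0, s1, s3, s4, s6}} = {s0, s4, s7}

{s0, s4, s7}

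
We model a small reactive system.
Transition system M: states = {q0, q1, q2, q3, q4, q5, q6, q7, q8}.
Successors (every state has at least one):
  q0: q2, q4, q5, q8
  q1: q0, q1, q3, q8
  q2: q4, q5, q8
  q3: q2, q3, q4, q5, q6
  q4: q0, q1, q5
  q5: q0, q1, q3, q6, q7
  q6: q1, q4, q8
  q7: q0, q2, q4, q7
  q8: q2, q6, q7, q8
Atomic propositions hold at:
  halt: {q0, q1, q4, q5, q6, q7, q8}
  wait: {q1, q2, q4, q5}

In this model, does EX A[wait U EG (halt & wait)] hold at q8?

Sat(halt & wait) = {q1, q4, q5}
EG (halt & wait): greatest fixpoint, start Z0 = {q1, q4, q5}, keep only states in Sat with some successor in Z. Already a fixed point.
Sat(EG (halt & wait)) = {q1, q4, q5}
A[wait U EG (halt & wait)]: least fixpoint, start Z0 = Sat(EG (halt & wait)) = {q1, q4, q5}, add states in Sat(wait) with every successor in Z. Already a fixed point.
Sat(A[wait U EG (halt & wait)]) = {q1, q4, q5}
Sat(EX A[wait U EG (halt & wait)]) = {s : some successor in {q1, q4, q5}} = {q0, q1, q2, q3, q4, q5, q6, q7}
q8 ∉ Sat(EX A[wait U EG (halt & wait)]) = {q0, q1, q2, q3, q4, q5, q6, q7}, so the formula does not hold at q8.

No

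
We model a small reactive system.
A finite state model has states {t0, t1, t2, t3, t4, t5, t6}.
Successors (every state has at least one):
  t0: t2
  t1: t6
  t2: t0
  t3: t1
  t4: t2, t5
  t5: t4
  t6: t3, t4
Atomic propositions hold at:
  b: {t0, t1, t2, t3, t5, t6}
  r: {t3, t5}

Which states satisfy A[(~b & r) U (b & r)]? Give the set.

{t3, t5}

Sat(~b) = {t4}
Sat(~b & r) = ∅
Sat(b & r) = {t3, t5}
A[(~b & r) U (b & r)]: least fixpoint, start Z0 = Sat((b & r)) = {t3, t5}, add states in Sat(~b & r) with every successor in Z. Already a fixed point.
Sat(A[(~b & r) U (b & r)]) = {t3, t5}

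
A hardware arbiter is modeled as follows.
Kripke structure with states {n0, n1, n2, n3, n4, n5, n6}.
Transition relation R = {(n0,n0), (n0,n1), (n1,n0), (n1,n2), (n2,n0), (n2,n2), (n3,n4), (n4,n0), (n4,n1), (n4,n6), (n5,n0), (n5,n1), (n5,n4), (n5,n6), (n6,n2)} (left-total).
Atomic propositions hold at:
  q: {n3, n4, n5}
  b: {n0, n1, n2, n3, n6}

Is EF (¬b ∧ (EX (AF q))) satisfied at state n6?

No

Sat(¬b) = {n4, n5}
AF q: least fixpoint, start Z0 = {n3, n4, n5}, add states with every successor in Z. Already a fixed point.
Sat(AF q) = {n3, n4, n5}
Sat(EX (AF q)) = {s : some successor in {n3, n4, n5}} = {n3, n5}
Sat(¬b ∧ (EX (AF q))) = {n5}
EF (¬b ∧ (EX (AF q))): least fixpoint, start Z0 = {n5}, add states with some successor in Z. Already a fixed point.
Sat(EF (¬b ∧ (EX (AF q)))) = {n5}
n6 ∉ Sat(EF (¬b ∧ (EX (AF q)))) = {n5}, so the formula does not hold at n6.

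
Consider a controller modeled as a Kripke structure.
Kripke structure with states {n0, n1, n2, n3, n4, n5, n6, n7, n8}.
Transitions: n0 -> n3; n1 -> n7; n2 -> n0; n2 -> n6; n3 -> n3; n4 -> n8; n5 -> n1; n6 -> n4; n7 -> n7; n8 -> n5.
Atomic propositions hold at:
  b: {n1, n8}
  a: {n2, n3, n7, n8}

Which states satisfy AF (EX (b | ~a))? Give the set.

{n2, n4, n5, n6, n8}

Sat(~a) = {n0, n1, n4, n5, n6}
Sat(b | ~a) = {n0, n1, n4, n5, n6, n8}
Sat(EX (b | ~a)) = {s : some successor in {n0, n1, n4, n5, n6, n8}} = {n2, n4, n5, n6, n8}
AF (EX (b | ~a)): least fixpoint, start Z0 = {n2, n4, n5, n6, n8}, add states with every successor in Z. Already a fixed point.
Sat(AF (EX (b | ~a))) = {n2, n4, n5, n6, n8}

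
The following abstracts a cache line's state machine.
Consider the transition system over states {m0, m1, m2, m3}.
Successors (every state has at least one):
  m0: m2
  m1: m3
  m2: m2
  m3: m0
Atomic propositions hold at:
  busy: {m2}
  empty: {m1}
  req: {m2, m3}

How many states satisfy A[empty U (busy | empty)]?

Sat(busy | empty) = {m1, m2}
A[empty U (busy | empty)]: least fixpoint, start Z0 = Sat((busy | empty)) = {m1, m2}, add states in Sat(empty) with every successor in Z. Already a fixed point.
Sat(A[empty U (busy | empty)]) = {m1, m2}
|Sat(A[empty U (busy | empty)])| = |{m1, m2}| = 2.

2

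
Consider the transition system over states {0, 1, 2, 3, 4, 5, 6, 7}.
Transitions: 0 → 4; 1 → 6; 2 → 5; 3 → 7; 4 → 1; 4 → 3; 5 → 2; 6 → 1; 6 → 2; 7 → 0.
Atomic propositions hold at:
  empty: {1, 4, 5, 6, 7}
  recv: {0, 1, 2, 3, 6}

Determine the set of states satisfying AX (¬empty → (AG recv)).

{0, 1, 2, 3}

Sat(¬empty) = {0, 2, 3}
AG recv: greatest fixpoint, start Z0 = {0, 1, 2, 3, 6}, keep only states in Sat with every successor in Z. Z1 = {1, 6}; Z2 = {1}; Z3 = ∅; fixed.
Sat(AG recv) = ∅
Sat(¬empty → (AG recv)) = {1, 4, 5, 6, 7}
Sat(AX (¬empty → (AG recv))) = {s : every successor in {1, 4, 5, 6, 7}} = {0, 1, 2, 3}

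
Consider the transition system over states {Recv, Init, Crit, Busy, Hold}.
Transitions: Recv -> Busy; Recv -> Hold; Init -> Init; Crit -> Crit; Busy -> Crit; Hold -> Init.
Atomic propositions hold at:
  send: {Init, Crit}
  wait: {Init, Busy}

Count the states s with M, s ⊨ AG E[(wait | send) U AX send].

Sat(wait | send) = {Init, Crit, Busy}
Sat(AX send) = {s : every successor in {Init, Crit}} = {Init, Crit, Busy, Hold}
E[(wait | send) U AX send]: least fixpoint, start Z0 = Sat(AX send) = {Init, Crit, Busy, Hold}, add states in Sat(wait | send) with some successor in Z. Already a fixed point.
Sat(E[(wait | send) U AX send]) = {Init, Crit, Busy, Hold}
AG E[(wait | send) U AX send]: greatest fixpoint, start Z0 = {Init, Crit, Busy, Hold}, keep only states in Sat with every successor in Z. Already a fixed point.
Sat(AG E[(wait | send) U AX send]) = {Init, Crit, Busy, Hold}
|Sat(AG E[(wait | send) U AX send])| = |{Init, Crit, Busy, Hold}| = 4.

4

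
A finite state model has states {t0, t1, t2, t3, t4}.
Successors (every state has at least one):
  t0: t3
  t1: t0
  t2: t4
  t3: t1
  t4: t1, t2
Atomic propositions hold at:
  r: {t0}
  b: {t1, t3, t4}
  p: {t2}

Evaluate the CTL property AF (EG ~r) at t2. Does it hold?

Yes

Sat(~r) = {t1, t2, t3, t4}
EG ~r: greatest fixpoint, start Z0 = {t1, t2, t3, t4}, keep only states in Sat with some successor in Z. Z1 = {t2, t3, t4}; Z2 = {t2, t4}; fixed.
Sat(EG ~r) = {t2, t4}
AF (EG ~r): least fixpoint, start Z0 = {t2, t4}, add states with every successor in Z. Already a fixed point.
Sat(AF (EG ~r)) = {t2, t4}
t2 ∈ Sat(AF (EG ~r)) = {t2, t4}, so the formula holds at t2.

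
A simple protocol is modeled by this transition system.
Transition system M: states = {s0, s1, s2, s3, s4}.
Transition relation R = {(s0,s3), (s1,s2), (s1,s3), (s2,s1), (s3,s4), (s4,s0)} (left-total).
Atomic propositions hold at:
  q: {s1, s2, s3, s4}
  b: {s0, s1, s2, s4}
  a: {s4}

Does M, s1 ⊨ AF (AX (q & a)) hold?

No

Sat(q & a) = {s4}
Sat(AX (q & a)) = {s : every successor in {s4}} = {s3}
AF (AX (q & a)): least fixpoint, start Z0 = {s3}, add states with every successor in Z. Z1 = {s0, s3}; Z2 = {s0, s3, s4}; fixed.
Sat(AF (AX (q & a))) = {s0, s3, s4}
s1 ∉ Sat(AF (AX (q & a))) = {s0, s3, s4}, so the formula does not hold at s1.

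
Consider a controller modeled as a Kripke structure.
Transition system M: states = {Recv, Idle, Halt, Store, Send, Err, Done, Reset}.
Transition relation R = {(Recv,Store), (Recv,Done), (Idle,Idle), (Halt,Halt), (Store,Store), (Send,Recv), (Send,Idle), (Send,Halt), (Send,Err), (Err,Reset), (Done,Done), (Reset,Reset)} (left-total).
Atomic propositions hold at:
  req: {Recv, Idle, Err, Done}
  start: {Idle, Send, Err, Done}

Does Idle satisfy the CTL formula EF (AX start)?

Yes

Sat(AX start) = {s : every successor in {Idle, Send, Err, Done}} = {Idle, Done}
EF (AX start): least fixpoint, start Z0 = {Idle, Done}, add states with some successor in Z. Z1 = {Recv, Idle, Send, Done}; fixed.
Sat(EF (AX start)) = {Recv, Idle, Send, Done}
Idle ∈ Sat(EF (AX start)) = {Recv, Idle, Send, Done}, so the formula holds at Idle.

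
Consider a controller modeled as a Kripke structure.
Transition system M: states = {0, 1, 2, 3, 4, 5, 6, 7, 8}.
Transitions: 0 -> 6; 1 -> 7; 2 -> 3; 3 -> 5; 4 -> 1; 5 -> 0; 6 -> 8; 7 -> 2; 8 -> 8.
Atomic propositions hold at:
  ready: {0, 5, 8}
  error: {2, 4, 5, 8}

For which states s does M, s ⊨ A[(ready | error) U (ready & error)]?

Sat(ready | error) = {0, 2, 4, 5, 8}
Sat(ready & error) = {5, 8}
A[(ready | error) U (ready & error)]: least fixpoint, start Z0 = Sat((ready & error)) = {5, 8}, add states in Sat(ready | error) with every successor in Z. Already a fixed point.
Sat(A[(ready | error) U (ready & error)]) = {5, 8}

{5, 8}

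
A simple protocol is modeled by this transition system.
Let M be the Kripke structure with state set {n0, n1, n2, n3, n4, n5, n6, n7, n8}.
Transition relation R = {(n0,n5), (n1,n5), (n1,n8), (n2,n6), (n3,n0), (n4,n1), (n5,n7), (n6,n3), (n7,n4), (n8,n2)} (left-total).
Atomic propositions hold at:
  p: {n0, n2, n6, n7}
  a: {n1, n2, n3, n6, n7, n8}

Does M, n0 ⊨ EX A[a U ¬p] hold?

Yes

Sat(¬p) = {n1, n3, n4, n5, n8}
A[a U ¬p]: least fixpoint, start Z0 = Sat(¬p) = {n1, n3, n4, n5, n8}, add states in Sat(a) with every successor in Z. Z1 = {n1, n3, n4, n5, n6, n7, n8}; Z2 = {n1, n2, n3, n4, n5, n6, n7, n8}; fixed.
Sat(A[a U ¬p]) = {n1, n2, n3, n4, n5, n6, n7, n8}
Sat(EX A[a U ¬p]) = {s : some successor in {n1, n2, n3, n4, n5, n6, n7, n8}} = {n0, n1, n2, n4, n5, n6, n7, n8}
n0 ∈ Sat(EX A[a U ¬p]) = {n0, n1, n2, n4, n5, n6, n7, n8}, so the formula holds at n0.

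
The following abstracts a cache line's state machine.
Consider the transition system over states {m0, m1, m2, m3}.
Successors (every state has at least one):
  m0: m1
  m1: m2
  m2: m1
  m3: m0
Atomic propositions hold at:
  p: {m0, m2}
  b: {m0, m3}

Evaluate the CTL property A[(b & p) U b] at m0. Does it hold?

Sat(b & p) = {m0}
A[(b & p) U b]: least fixpoint, start Z0 = Sat(b) = {m0, m3}, add states in Sat(b & p) with every successor in Z. Already a fixed point.
Sat(A[(b & p) U b]) = {m0, m3}
m0 ∈ Sat(A[(b & p) U b]) = {m0, m3}, so the formula holds at m0.

Yes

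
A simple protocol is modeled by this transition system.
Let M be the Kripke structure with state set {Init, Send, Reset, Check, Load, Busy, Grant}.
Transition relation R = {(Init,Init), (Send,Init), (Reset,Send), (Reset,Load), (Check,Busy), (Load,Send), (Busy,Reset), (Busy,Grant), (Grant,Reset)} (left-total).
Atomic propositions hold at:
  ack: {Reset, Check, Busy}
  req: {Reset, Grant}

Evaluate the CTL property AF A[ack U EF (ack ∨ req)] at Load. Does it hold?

No

Sat(ack ∨ req) = {Reset, Check, Busy, Grant}
EF (ack ∨ req): least fixpoint, start Z0 = {Reset, Check, Busy, Grant}, add states with some successor in Z. Already a fixed point.
Sat(EF (ack ∨ req)) = {Reset, Check, Busy, Grant}
A[ack U EF (ack ∨ req)]: least fixpoint, start Z0 = Sat(EF (ack ∨ req)) = {Reset, Check, Busy, Grant}, add states in Sat(ack) with every successor in Z. Already a fixed point.
Sat(A[ack U EF (ack ∨ req)]) = {Reset, Check, Busy, Grant}
AF A[ack U EF (ack ∨ req)]: least fixpoint, start Z0 = {Reset, Check, Busy, Grant}, add states with every successor in Z. Already a fixed point.
Sat(AF A[ack U EF (ack ∨ req)]) = {Reset, Check, Busy, Grant}
Load ∉ Sat(AF A[ack U EF (ack ∨ req)]) = {Reset, Check, Busy, Grant}, so the formula does not hold at Load.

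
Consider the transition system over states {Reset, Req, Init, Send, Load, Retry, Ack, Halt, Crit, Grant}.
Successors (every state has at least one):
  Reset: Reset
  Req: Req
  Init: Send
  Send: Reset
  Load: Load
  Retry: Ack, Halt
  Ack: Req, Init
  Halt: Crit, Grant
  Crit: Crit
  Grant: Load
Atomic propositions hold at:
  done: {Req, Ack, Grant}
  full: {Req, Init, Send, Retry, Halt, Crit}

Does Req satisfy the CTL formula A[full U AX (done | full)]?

Yes

Sat(done | full) = {Req, Init, Send, Retry, Ack, Halt, Crit, Grant}
Sat(AX (done | full)) = {s : every successor in {Req, Init, Send, Retry, Ack, Halt, Crit, Grant}} = {Req, Init, Retry, Ack, Halt, Crit}
A[full U AX (done | full)]: least fixpoint, start Z0 = Sat(AX (done | full)) = {Req, Init, Retry, Ack, Halt, Crit}, add states in Sat(full) with every successor in Z. Already a fixed point.
Sat(A[full U AX (done | full)]) = {Req, Init, Retry, Ack, Halt, Crit}
Req ∈ Sat(A[full U AX (done | full)]) = {Req, Init, Retry, Ack, Halt, Crit}, so the formula holds at Req.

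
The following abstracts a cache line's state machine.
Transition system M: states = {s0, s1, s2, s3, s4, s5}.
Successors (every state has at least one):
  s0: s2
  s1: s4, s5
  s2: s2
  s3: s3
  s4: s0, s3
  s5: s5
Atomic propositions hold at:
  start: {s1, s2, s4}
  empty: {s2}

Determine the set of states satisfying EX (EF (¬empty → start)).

Sat(¬empty) = {s0, s1, s3, s4, s5}
Sat(¬empty → start) = {s1, s2, s4}
EF (¬empty → start): least fixpoint, start Z0 = {s1, s2, s4}, add states with some successor in Z. Z1 = {s0, s1, s2, s4}; fixed.
Sat(EF (¬empty → start)) = {s0, s1, s2, s4}
Sat(EX (EF (¬empty → start))) = {s : some successor in {s0, s1, s2, s4}} = {s0, s1, s2, s4}

{s0, s1, s2, s4}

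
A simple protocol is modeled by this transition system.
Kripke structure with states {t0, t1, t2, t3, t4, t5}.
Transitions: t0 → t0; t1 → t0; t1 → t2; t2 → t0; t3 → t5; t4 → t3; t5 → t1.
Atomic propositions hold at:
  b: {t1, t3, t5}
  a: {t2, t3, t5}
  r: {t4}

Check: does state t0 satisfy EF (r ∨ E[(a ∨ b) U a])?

No

Sat(a ∨ b) = {t1, t2, t3, t5}
E[(a ∨ b) U a]: least fixpoint, start Z0 = Sat(a) = {t2, t3, t5}, add states in Sat(a ∨ b) with some successor in Z. Z1 = {t1, t2, t3, t5}; fixed.
Sat(E[(a ∨ b) U a]) = {t1, t2, t3, t5}
Sat(r ∨ E[(a ∨ b) U a]) = {t1, t2, t3, t4, t5}
EF (r ∨ E[(a ∨ b) U a]): least fixpoint, start Z0 = {t1, t2, t3, t4, t5}, add states with some successor in Z. Already a fixed point.
Sat(EF (r ∨ E[(a ∨ b) U a])) = {t1, t2, t3, t4, t5}
t0 ∉ Sat(EF (r ∨ E[(a ∨ b) U a])) = {t1, t2, t3, t4, t5}, so the formula does not hold at t0.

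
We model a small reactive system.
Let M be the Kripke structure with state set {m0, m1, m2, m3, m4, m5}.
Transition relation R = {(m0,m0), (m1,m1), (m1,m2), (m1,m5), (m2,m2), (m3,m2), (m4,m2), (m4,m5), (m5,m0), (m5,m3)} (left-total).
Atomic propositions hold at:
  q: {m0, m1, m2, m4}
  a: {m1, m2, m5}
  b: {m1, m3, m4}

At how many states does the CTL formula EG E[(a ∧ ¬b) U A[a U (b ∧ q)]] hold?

1

Sat(¬b) = {m0, m2, m5}
Sat(a ∧ ¬b) = {m2, m5}
Sat(b ∧ q) = {m1, m4}
A[a U (b ∧ q)]: least fixpoint, start Z0 = Sat((b ∧ q)) = {m1, m4}, add states in Sat(a) with every successor in Z. Already a fixed point.
Sat(A[a U (b ∧ q)]) = {m1, m4}
E[(a ∧ ¬b) U A[a U (b ∧ q)]]: least fixpoint, start Z0 = Sat(A[a U (b ∧ q)]) = {m1, m4}, add states in Sat(a ∧ ¬b) with some successor in Z. Already a fixed point.
Sat(E[(a ∧ ¬b) U A[a U (b ∧ q)]]) = {m1, m4}
EG E[(a ∧ ¬b) U A[a U (b ∧ q)]]: greatest fixpoint, start Z0 = {m1, m4}, keep only states in Sat with some successor in Z. Z1 = {m1}; fixed.
Sat(EG E[(a ∧ ¬b) U A[a U (b ∧ q)]]) = {m1}
|Sat(EG E[(a ∧ ¬b) U A[a U (b ∧ q)]])| = |{m1}| = 1.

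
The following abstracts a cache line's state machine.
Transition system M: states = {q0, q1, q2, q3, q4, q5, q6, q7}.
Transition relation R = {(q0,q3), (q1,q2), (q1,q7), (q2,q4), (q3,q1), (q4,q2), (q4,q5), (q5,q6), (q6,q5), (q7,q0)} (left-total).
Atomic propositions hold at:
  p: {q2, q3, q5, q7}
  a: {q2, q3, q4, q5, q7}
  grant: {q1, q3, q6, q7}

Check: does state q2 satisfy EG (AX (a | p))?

Sat(a | p) = {q2, q3, q4, q5, q7}
Sat(AX (a | p)) = {s : every successor in {q2, q3, q4, q5, q7}} = {q0, q1, q2, q4, q6}
EG (AX (a | p)): greatest fixpoint, start Z0 = {q0, q1, q2, q4, q6}, keep only states in Sat with some successor in Z. Z1 = {q1, q2, q4}; fixed.
Sat(EG (AX (a | p))) = {q1, q2, q4}
q2 ∈ Sat(EG (AX (a | p))) = {q1, q2, q4}, so the formula holds at q2.

Yes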